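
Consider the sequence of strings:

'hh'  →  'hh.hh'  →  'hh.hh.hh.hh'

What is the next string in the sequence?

hh.hh.hh.hh.hh.hh.hh.hh

Every step duplicates the string with '.' between the halves.
So the next term is two copies of hh.hh.hh.hh with '.' between the halves.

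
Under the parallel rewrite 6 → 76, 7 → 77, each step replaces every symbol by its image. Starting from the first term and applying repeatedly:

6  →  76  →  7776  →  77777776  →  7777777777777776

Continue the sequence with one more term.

Rewriting the 16 symbols of 7777777777777776 one by one yields 77 77 77 77 77 77 77 77 77 77 77 77 77 77 77 76; concatenated:

77777777777777777777777777777776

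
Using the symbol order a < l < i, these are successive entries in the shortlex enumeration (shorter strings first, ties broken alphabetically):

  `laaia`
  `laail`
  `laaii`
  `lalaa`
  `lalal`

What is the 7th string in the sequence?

lalla

Stepping forward 2 times from lalal: lalal → lalai, then the target.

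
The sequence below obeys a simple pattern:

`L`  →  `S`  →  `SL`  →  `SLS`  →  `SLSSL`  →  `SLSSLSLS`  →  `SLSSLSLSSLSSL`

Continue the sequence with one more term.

This is a Fibonacci-style word recurrence s(k) = s(k−1)·s(k−2): e.g. S·L = SL.
Continuing: SLSSLSLSSLSSL · SLSSLSLS gives term 8.

SLSSLSLSSLSSLSLSSLSLS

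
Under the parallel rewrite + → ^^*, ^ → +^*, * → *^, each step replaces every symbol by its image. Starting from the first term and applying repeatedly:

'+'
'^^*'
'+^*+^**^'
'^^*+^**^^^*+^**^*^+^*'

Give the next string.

+^*+^**^^^*+^**^*^+^*+^*+^**^^^*+^**^*^+^**^+^*^^*+^**^

φ(^^*+^**^^^*+^**^*^+^*) expands symbol-by-symbol to +^* +^* *^ ^^* +^* *^ *^ +^* +^* +^* *^ ^^* +^* *^ *^ +^* *^ +^* ^^* +^* *^; joining the 21 pieces gives the next term.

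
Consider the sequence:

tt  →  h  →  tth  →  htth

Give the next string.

Each term (from the third on) is the two preceding terms concatenated in order: term 3 = tt·h = tth.
Continuing: tth · htth gives term 5.

tthhtth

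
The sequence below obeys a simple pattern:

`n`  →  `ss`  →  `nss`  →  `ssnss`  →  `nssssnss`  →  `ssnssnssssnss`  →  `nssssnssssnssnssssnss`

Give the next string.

Each term (from the third on) is the two preceding terms concatenated in order: term 3 = n·ss = nss.
So term 8 is ssnssnssssnss·nssssnssssnssnssssnss.

ssnssnssssnssnssssnssssnssnssssnss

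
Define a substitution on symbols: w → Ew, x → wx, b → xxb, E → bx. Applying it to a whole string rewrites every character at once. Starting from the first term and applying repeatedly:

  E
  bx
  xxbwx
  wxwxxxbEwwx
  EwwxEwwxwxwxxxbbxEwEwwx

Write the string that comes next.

Applying the rule to each of the 23 symbols of EwwxEwwxwxwxxxbbxEwEwwx gives the pieces bx Ew Ew wx bx Ew Ew wx Ew wx Ew wx wx wx xxb xxb wx bx Ew bx Ew Ew wx, which concatenate to the answer.

bxEwEwwxbxEwEwwxEwwxEwwxwxwxxxbxxbwxbxEwbxEwEwwx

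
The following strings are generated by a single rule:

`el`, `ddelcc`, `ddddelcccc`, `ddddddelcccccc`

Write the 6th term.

ddddddddddelcccccccccc

Each term wraps the previous one in dd on the left and cc on the right.
From ddddddelcccccc, 2 further steps: ddddddelcccccc → ddddddddelcccccccc → (answer).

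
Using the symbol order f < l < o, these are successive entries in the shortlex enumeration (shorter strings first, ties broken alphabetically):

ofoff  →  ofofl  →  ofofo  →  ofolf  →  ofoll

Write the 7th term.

Stepping forward 2 times from ofoll: ofoll → ofolo, then the target.

ofoof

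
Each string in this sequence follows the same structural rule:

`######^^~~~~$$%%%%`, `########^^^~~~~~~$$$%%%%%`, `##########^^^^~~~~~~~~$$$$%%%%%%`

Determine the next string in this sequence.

Reading off run lengths: # runs 6, 8, 10; ^ runs 2, 3, 4; ~ runs 4, 6, 8; $ runs 2, 3, 4; % runs 4, 5, 6 — each is linear in n, where the shown terms are n = 2, 3, 4.
At n = 5 the blocks have lengths 12, 5, 10, 5, 7.

############^^^^^~~~~~~~~~~$$$$$%%%%%%%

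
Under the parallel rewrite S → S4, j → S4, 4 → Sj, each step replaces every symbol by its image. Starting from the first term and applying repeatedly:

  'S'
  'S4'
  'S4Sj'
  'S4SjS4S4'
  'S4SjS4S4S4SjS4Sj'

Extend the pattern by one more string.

S4SjS4S4S4SjS4SjS4SjS4S4S4SjS4S4

Replace each of the 16 characters of S4SjS4S4S4SjS4Sj in place — S4 Sj S4 S4 S4 Sj S4 Sj S4 Sj S4 S4 S4 Sj S4 S4 — and concatenate.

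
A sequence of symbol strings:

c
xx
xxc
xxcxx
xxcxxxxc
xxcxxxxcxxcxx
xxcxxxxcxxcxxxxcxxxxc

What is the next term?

xxcxxxxcxxcxxxxcxxxxcxxcxxxxcxxcxx

Each term (from the third on) is the previous term followed by the one before it: term 3 = xx·c = xxc.
So term 8 is xxcxxxxcxxcxxxxcxxxxc·xxcxxxxcxxcxx.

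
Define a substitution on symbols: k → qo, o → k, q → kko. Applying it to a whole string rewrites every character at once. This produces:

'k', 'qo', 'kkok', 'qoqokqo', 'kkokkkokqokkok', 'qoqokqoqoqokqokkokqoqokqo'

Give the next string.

Rewriting the 25 symbols of qoqokqoqoqokqokkokqoqokqo one by one yields kko k kko k qo kko k kko k kko k qo kko k qo qo k qo kko k kko k qo kko k; concatenated:

kkokkkokqokkokkkokkkokqokkokqoqokqokkokkkokqokkok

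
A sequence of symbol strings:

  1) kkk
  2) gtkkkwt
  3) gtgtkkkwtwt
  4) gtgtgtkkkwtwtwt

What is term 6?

Every step adds gt to the front and wt to the end of the previous string.
From gtgtgtkkkwtwtwt, 2 further steps: gtgtgtkkkwtwtwt → gtgtgtgtkkkwtwtwtwt → (answer).

gtgtgtgtgtkkkwtwtwtwtwt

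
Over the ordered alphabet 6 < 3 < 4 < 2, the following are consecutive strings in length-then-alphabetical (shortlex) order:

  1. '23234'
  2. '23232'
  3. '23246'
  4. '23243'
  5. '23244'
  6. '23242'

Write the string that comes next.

23226

The successor of 23242 increments the rightmost position that isn't already 2 and resets every position after it to 6.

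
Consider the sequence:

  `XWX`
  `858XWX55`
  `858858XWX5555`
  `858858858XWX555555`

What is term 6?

s(k+1) = 858·s(k)·55, so each term gains 858 as a prefix and 55 as a suffix.
From 858858858XWX555555, 2 further steps: 858858858XWX555555 → 858858858858XWX55555555 → (answer).

858858858858858XWX5555555555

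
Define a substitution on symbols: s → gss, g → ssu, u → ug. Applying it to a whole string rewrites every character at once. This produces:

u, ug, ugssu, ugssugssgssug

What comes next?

ugssugssgssugssugssgssssugssgssugssu

Replace each of the 13 characters of ugssugssgssug in place — ug ssu gss gss ug ssu gss gss ssu gss gss ug ssu — and concatenate.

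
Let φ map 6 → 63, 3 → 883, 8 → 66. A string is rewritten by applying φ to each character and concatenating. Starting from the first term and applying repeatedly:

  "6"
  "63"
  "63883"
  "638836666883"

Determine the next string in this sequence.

Rewriting each symbol of 638836666883: 6→63, 3→883, 8→66, 8→66, 3→883, 6→63, 6→63, 6→63, 6→63, 8→66, 8→66, 3→883, which concatenates to 63 883 66 66 883 63 63 63 63 66 66 883.

638836666883636363636666883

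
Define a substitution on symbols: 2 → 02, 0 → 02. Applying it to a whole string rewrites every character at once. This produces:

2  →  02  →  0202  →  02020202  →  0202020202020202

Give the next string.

φ(0202020202020202) expands symbol-by-symbol to 02 02 02 02 02 02 02 02 02 02 02 02 02 02 02 02; joining the 16 pieces gives the next term.

02020202020202020202020202020202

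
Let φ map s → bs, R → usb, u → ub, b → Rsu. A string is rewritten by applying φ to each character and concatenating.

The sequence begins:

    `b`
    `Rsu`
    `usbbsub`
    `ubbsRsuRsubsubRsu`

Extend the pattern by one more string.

φ(ubbsRsuRsubsubRsu) expands symbol-by-symbol to ub Rsu Rsu bs usb bs ub usb bs ub Rsu bs ub Rsu usb bs ub; joining the 17 pieces gives the next term.

ubRsuRsubsusbbsubusbbsubRsubsubRsuusbbsub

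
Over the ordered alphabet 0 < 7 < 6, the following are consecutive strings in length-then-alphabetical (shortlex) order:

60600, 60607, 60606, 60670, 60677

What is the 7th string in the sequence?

60660

Continuing the enumeration 2 steps past 60677: 60677 → 60676 → (answer).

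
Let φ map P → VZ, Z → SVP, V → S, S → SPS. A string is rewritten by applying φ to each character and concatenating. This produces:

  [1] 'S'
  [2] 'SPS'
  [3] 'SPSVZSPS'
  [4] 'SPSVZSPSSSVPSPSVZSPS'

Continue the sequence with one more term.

Applying the rule to each of the 20 symbols of SPSVZSPSSSVPSPSVZSPS gives the pieces SPS VZ SPS S SVP SPS VZ SPS SPS SPS S VZ SPS VZ SPS S SVP SPS VZ SPS, which concatenate to the answer.

SPSVZSPSSSVPSPSVZSPSSPSSPSSVZSPSVZSPSSSVPSPSVZSPS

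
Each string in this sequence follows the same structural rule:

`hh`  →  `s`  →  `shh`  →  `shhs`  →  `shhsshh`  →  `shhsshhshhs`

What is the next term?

From term 3 onward, concatenate the last term with the second-to-last: s·hh = shh, shh·s = shhs, …
Continuing: shhsshhshhs · shhsshh gives term 7.

shhsshhshhsshhsshh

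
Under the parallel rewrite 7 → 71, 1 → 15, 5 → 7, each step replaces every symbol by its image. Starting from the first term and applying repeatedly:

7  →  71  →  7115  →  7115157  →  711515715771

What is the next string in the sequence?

711515715771157717115

Rewriting each symbol of 711515715771: 7→71, 1→15, 1→15, 5→7, 1→15, 5→7, 7→71, 1→15, 5→7, 7→71, 7→71, 1→15, which concatenates to 71 15 15 7 15 7 71 15 7 71 71 15.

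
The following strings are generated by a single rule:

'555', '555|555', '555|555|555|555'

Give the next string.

s(k+1) = s(k)·|·s(k) — each term doubles the last with '|' between the halves.
Doubling 555|555|555|555 with '|' between the halves:

555|555|555|555|555|555|555|555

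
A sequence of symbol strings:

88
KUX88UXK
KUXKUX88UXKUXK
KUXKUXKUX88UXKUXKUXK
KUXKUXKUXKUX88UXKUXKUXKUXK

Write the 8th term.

Every step adds KUX to the front and UXK to the end of the previous string.
From KUXKUXKUXKUX88UXKUXKUXKUXK, 3 further steps: KUXKUXKUXKUX88UXKUXKUXKUXK → KUXKUXKUXKUXKUX88UXKUXKUXKUXKUXK → KUXKUXKUXKUXKUXKUX88UXKUXKUXKUXKUXKUXK → (answer).

KUXKUXKUXKUXKUXKUXKUX88UXKUXKUXKUXKUXKUXKUXK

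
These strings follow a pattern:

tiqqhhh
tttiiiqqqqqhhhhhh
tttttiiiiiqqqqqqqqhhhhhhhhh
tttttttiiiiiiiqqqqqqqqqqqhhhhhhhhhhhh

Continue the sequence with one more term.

Term n consists of 2n-1 t's, followed by 2n-1 i's, followed by 3n-1 q's, followed by 3n h's (n = 1, 2, …).
Setting n = 5 gives 9, 9, 14, 15 characters in each block.

tttttttttiiiiiiiiiqqqqqqqqqqqqqqhhhhhhhhhhhhhhh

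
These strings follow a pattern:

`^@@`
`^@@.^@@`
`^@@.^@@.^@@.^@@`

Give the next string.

s(k+1) = s(k)·.·s(k) — each term doubles the last with '.' between the halves.
One more doubling of ^@@.^@@.^@@.^@@ gives the answer.

^@@.^@@.^@@.^@@.^@@.^@@.^@@.^@@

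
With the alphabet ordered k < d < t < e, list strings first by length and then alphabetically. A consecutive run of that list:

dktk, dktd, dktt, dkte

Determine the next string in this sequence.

dkek

The successor of dkte increments the rightmost position that isn't already e and resets every position after it to k.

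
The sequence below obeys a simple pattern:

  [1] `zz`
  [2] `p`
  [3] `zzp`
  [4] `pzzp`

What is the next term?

Each term (from the third on) is the two preceding terms concatenated in order: term 3 = zz·p = zzp.
The next term joins zzp and pzzp.

zzppzzp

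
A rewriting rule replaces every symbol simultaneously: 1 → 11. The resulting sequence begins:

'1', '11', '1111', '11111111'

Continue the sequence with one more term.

Rewriting each symbol of 11111111: 1→11, 1→11, 1→11, 1→11, 1→11, 1→11, 1→11, 1→11, which concatenates to 11 11 11 11 11 11 11 11.

1111111111111111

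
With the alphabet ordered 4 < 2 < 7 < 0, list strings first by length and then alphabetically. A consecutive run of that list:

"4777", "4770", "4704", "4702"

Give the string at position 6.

4700

Continuing the enumeration 2 steps past 4702: 4702 → 4707 → (answer).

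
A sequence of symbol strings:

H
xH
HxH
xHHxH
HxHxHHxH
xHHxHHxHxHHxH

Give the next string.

This is a Fibonacci-style word recurrence s(k) = s(k−2)·s(k−1): e.g. H·xH = HxH.
So term 7 is HxHxHHxH·xHHxHHxHxHHxH.

HxHxHHxHxHHxHHxHxHHxH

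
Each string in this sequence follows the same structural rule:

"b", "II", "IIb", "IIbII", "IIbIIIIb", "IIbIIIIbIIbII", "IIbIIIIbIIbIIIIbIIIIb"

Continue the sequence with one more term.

From term 3 onward, concatenate the last term with the second-to-last: II·b = IIb, IIb·II = IIbII, …
So term 8 is IIbIIIIbIIbIIIIbIIIIb·IIbIIIIbIIbII.

IIbIIIIbIIbIIIIbIIIIbIIbIIIIbIIbII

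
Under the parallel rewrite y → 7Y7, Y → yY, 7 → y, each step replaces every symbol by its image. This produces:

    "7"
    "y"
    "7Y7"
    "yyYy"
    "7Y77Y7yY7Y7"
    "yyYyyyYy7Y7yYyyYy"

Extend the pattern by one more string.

φ(yyYyyyYy7Y7yYyyYy) expands symbol-by-symbol to 7Y7 7Y7 yY 7Y7 7Y7 7Y7 yY 7Y7 y yY y 7Y7 yY 7Y7 7Y7 yY 7Y7; joining the 17 pieces gives the next term.

7Y77Y7yY7Y77Y77Y7yY7Y7yyYy7Y7yY7Y77Y7yY7Y7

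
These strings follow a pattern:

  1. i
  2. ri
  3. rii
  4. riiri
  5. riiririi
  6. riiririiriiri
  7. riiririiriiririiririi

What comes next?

From term 3 onward, concatenate the last term with the second-to-last: ri·i = rii, rii·ri = riiri, …
Continuing: riiririiriiririiririi · riiririiriiri gives term 8.

riiririiriiririiririiriiririiriiri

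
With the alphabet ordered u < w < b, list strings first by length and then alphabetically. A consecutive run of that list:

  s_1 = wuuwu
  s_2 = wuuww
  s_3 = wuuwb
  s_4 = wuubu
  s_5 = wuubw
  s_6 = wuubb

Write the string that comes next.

wuwuu

The successor of wuubb increments the rightmost position that isn't already b and resets every position after it to u.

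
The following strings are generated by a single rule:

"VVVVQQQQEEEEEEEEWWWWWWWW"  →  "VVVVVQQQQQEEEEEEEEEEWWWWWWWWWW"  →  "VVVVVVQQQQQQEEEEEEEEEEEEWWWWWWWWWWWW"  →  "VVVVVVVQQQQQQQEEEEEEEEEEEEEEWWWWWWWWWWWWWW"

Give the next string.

Term n consists of n+1 V's, followed by n+1 Q's, followed by 2n+2 E's, followed by 2n+2 W's, where the shown terms are n = 3, 4, 5, 6.
Setting n = 7 gives 8, 8, 16, 16 characters in each block.

VVVVVVVVQQQQQQQQEEEEEEEEEEEEEEEEWWWWWWWWWWWWWWWW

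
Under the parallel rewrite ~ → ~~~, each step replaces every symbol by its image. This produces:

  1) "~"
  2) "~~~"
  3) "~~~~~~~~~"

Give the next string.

~~~~~~~~~~~~~~~~~~~~~~~~~~~

Apply φ to ~~~~~~~~~ symbol by symbol: ~→~~~, ~→~~~, ~→~~~, ~→~~~, ~→~~~, ~→~~~, ~→~~~, ~→~~~, ~→~~~; joined: ~~~ ~~~ ~~~ ~~~ ~~~ ~~~ ~~~ ~~~ ~~~.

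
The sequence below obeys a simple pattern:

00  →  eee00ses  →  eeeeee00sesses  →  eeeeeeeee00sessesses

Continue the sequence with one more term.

Each term wraps the previous one in eee on the left and ses on the right.
One more step from eeeeeeeee00sessesses gives the answer.

eeeeeeeeeeee00sessessesses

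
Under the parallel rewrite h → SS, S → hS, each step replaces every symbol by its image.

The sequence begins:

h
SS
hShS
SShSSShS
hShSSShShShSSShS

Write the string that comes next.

φ(hShSSShShShSSShS) expands symbol-by-symbol to SS hS SS hS hS hS SS hS SS hS SS hS hS hS SS hS; joining the 16 pieces gives the next term.

SShSSShShShSSShSSShSSShShShSSShS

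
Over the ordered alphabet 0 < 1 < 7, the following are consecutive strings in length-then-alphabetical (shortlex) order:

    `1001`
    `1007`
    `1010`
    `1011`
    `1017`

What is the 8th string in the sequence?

1077

Stepping forward 3 times from 1017: 1017 → 1070 → 1071, then the target.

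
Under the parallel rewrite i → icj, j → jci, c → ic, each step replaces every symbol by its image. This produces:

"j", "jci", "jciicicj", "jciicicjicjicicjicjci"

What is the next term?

Rewriting the 21 symbols of jciicicjicjicicjicjci one by one yields jci ic icj icj ic icj ic jci icj ic jci icj ic icj ic jci icj ic jci ic icj; concatenated:

jciicicjicjicicjicjciicjicjciicjicicjicjciicjicjciicicj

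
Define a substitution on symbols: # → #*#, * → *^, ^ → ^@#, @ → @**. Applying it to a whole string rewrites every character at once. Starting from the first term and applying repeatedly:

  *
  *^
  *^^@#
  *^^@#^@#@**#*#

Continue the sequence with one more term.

Rewriting the 14 symbols of *^^@#^@#@**#*# one by one yields *^ ^@# ^@# @** #*# ^@# @** #*# @** *^ *^ #*# *^ #*#; concatenated:

*^^@#^@#@**#*#^@#@**#*#@***^*^#*#*^#*#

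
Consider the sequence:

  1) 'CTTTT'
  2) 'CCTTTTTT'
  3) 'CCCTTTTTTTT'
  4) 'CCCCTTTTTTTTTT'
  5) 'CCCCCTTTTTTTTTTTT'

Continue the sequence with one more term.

CCCCCCTTTTTTTTTTTTTT

Each string has the form C^{n-1} T^{2n}, where the shown terms are n = 2, 3, 4, 5, 6.
Setting n = 7 gives 6, 14 characters in each block.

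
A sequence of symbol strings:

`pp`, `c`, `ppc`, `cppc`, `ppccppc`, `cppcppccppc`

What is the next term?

From term 3 onward, concatenate the second-to-last term with the last: pp·c = ppc, c·ppc = cppc, …
Continuing: ppccppc · cppcppccppc gives term 7.

ppccppccppcppccppc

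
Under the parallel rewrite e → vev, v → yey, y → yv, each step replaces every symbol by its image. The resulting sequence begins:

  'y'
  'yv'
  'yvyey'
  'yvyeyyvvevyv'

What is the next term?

Apply φ to yvyeyyvvevyv symbol by symbol: y→yv, v→yey, y→yv, e→vev, y→yv, y→yv, v→yey, v→yey, e→vev, v→yey, y→yv, v→yey; joined: yv yey yv vev yv yv yey yey vev yey yv yey.

yvyeyyvvevyvyvyeyyeyvevyeyyvyey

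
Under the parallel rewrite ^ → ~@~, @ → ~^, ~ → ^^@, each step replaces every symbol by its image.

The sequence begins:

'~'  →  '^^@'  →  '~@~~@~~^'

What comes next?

Rewriting each symbol of ~@~~@~~^: ~→^^@, @→~^, ~→^^@, ~→^^@, @→~^, ~→^^@, ~→^^@, ^→~@~, which concatenates to ^^@ ~^ ^^@ ^^@ ~^ ^^@ ^^@ ~@~.

^^@~^^^@^^@~^^^@^^@~@~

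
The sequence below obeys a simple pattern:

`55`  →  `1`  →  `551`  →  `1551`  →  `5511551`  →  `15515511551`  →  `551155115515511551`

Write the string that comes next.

15515511551551155115515511551

This is a Fibonacci-style word recurrence s(k) = s(k−2)·s(k−1): e.g. 55·1 = 551.
So term 8 is 15515511551·551155115515511551.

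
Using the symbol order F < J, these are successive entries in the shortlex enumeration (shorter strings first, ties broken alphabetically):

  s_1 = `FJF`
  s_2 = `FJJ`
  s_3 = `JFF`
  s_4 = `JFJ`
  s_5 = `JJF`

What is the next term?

JJJ

The successor of JJF increments the rightmost position that isn't already J and resets every position after it to F.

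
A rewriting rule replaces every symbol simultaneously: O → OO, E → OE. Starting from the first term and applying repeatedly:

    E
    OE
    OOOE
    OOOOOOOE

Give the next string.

Rewriting each symbol of OOOOOOOE: O→OO, O→OO, O→OO, O→OO, O→OO, O→OO, O→OO, E→OE, which concatenates to OO OO OO OO OO OO OO OE.

OOOOOOOOOOOOOOOE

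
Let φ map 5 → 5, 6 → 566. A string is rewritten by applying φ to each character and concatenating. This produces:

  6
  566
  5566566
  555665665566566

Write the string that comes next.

Replace each of the 15 characters of 555665665566566 in place — 5 5 5 566 566 5 566 566 5 5 566 566 5 566 566 — and concatenate.

5555665665566566555665665566566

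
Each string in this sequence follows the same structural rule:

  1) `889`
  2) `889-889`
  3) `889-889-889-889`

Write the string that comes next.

Each string is two copies of the previous one joined by '-'.
One more doubling of 889-889-889-889 gives the answer.

889-889-889-889-889-889-889-889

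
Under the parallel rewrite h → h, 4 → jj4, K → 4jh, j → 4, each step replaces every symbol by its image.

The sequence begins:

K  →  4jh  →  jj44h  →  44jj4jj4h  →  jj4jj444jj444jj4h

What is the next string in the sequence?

44jj444jj4jj4jj444jj4jj4jj444jj4h

Replace each of the 17 characters of jj4jj444jj444jj4h in place — 4 4 jj4 4 4 jj4 jj4 jj4 4 4 jj4 jj4 jj4 4 4 jj4 h — and concatenate.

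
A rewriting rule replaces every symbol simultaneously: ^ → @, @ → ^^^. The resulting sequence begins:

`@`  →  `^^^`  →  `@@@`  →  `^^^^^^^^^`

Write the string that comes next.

Rewriting each symbol of ^^^^^^^^^: ^→@, ^→@, ^→@, ^→@, ^→@, ^→@, ^→@, ^→@, ^→@, which concatenates to @ @ @ @ @ @ @ @ @.

@@@@@@@@@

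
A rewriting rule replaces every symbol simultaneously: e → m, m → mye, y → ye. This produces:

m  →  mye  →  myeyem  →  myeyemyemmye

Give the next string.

Expanding myeyemyemmye: m→mye, y→ye, e→m, y→ye, e→m, m→mye, y→ye, e→m, m→mye, m→mye, y→ye, e→m. Concatenated: mye ye m ye m mye ye m mye mye ye m.

myeyemyemmyeyemmyemyeyem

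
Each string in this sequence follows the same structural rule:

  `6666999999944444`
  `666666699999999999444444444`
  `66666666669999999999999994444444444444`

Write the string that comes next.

6666666666666999999999999999999944444444444444444

Each string has the form 6^{3n+1} 9^{4n+3} 4^{4n+1} (n = 1, 2, …).
Setting n = 4 gives 13, 19, 17 characters in each block.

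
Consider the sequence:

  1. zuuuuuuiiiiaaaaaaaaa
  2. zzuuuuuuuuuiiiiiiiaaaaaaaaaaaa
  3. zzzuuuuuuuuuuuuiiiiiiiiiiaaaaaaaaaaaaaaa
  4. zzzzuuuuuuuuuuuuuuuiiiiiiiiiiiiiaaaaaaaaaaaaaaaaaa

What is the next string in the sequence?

zzzzzuuuuuuuuuuuuuuuuuuiiiiiiiiiiiiiiiiaaaaaaaaaaaaaaaaaaaaa

Each string has the form z^{n-1} u^{3n} i^{3n-2} a^{3n+3}, where the shown terms are n = 2, 3, 4, 5.
At n = 6 the blocks have lengths 5, 18, 16, 21.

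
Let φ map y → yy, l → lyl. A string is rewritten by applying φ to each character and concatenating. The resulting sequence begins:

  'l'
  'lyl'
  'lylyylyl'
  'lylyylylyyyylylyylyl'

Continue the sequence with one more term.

Replace each of the 20 characters of lylyylylyyyylylyylyl in place — lyl yy lyl yy yy lyl yy lyl yy yy yy yy lyl yy lyl yy yy lyl yy lyl — and concatenate.

lylyylylyyyylylyylylyyyyyyyylylyylylyyyylylyylyl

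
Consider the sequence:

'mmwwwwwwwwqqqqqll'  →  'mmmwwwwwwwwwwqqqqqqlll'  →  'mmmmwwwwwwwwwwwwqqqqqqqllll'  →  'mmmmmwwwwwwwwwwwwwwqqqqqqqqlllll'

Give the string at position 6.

mmmmmmmwwwwwwwwwwwwwwwwwwqqqqqqqqqqlllllll

Each string has the form m^{n-1} w^{2n+2} q^{n+2} l^{n-1}, where the shown terms are n = 3, 4, 5, 6.
For term 6, n = 8, so the run lengths are 7, 18, 10, 7.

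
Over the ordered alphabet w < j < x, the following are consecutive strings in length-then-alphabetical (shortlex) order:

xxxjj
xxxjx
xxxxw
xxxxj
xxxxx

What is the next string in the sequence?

wwwwww

After xxxxx the length-5 strings are exhausted; the first length-6 string is 6 copies of w.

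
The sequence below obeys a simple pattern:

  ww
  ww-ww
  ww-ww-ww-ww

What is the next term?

s(k+1) = s(k)·-·s(k) — each term doubles the last with '-' between the halves.
Doubling ww-ww-ww-ww with '-' between the halves:

ww-ww-ww-ww-ww-ww-ww-ww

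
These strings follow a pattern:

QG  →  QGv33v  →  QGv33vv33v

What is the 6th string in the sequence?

Every step adds v33v to the end: s(k+1) = s(k)·v33v.
From QGv33vv33v, 3 further steps: QGv33vv33v → QGv33vv33vv33v → QGv33vv33vv33vv33v → (answer).

QGv33vv33vv33vv33vv33v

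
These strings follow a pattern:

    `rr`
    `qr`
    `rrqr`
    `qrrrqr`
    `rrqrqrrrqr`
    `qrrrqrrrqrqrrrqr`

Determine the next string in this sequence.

rrqrqrrrqrqrrrqrrrqrqrrrqr

This is a Fibonacci-style word recurrence s(k) = s(k−2)·s(k−1): e.g. rr·qr = rrqr.
So term 7 is rrqrqrrrqr·qrrrqrrrqrqrrrqr.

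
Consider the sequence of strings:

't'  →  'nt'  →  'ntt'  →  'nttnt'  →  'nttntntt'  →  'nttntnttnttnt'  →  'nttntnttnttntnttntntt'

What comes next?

From term 3 onward, concatenate the last term with the second-to-last: nt·t = ntt, ntt·nt = nttnt, …
Continuing: nttntnttnttntnttntntt · nttntnttnttnt gives term 8.

nttntnttnttntnttntnttnttntnttnttnt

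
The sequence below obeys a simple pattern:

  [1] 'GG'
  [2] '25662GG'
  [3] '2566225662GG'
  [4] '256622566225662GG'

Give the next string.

Each term is the previous one with 25662 prepended.
Applying this once more to 256622566225662GG:

25662256622566225662GG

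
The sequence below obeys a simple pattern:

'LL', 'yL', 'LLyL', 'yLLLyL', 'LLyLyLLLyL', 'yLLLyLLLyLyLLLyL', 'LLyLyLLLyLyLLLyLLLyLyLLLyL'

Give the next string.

This is a Fibonacci-style word recurrence s(k) = s(k−2)·s(k−1): e.g. LL·yL = LLyL.
The next term joins yLLLyLLLyLyLLLyL and LLyLyLLLyLyLLLyLLLyLyLLLyL.

yLLLyLLLyLyLLLyLLLyLyLLLyLyLLLyLLLyLyLLLyL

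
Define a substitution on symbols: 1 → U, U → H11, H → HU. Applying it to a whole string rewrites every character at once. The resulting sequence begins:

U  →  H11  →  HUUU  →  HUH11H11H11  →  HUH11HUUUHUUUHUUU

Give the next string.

Applying the rule to each of the 17 symbols of HUH11HUUUHUUUHUUU gives the pieces HU H11 HU U U HU H11 H11 H11 HU H11 H11 H11 HU H11 H11 H11, which concatenate to the answer.

HUH11HUUUHUH11H11H11HUH11H11H11HUH11H11H11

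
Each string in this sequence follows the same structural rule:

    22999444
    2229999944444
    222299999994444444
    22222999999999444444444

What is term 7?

Term n consists of n+1 2's, followed by 2n+1 9's, followed by 2n+1 4's (n = 1, 2, …).
Setting n = 7 gives 8, 15, 15 characters in each block.

22222222999999999999999444444444444444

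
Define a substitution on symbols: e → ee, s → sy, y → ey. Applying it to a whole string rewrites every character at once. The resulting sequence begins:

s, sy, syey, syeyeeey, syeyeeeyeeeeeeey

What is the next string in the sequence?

syeyeeeyeeeeeeeyeeeeeeeeeeeeeeey

Replace each of the 16 characters of syeyeeeyeeeeeeey in place — sy ey ee ey ee ee ee ey ee ee ee ee ee ee ee ey — and concatenate.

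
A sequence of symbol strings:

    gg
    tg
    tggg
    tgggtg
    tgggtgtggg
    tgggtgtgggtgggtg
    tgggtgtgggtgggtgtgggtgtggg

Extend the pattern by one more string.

Each term (from the third on) is the previous term followed by the one before it: term 3 = tg·gg = tggg.
The next term joins tgggtgtgggtgggtgtgggtgtggg and tgggtgtgggtgggtg.

tgggtgtgggtgggtgtgggtgtgggtgggtgtgggtgggtg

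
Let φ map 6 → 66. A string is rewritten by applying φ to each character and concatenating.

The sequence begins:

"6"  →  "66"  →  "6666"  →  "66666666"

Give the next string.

Apply φ to 66666666 symbol by symbol: 6→66, 6→66, 6→66, 6→66, 6→66, 6→66, 6→66, 6→66; joined: 66 66 66 66 66 66 66 66.

6666666666666666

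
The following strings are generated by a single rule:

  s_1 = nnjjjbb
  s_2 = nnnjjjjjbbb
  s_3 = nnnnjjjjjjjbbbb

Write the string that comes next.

nnnnnjjjjjjjjjbbbbb

The n-th term is n n's then 2n-1 j's then n b's, where the shown terms are n = 2, 3, 4.
Setting n = 5 gives 5, 9, 5 characters in each block.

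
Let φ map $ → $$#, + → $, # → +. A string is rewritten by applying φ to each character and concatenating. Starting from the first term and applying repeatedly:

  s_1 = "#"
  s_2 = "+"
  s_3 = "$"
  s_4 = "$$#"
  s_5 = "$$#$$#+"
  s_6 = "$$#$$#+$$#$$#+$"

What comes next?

Applying the rule to each of the 15 symbols of $$#$$#+$$#$$#+$ gives the pieces $$# $$# + $$# $$# + $ $$# $$# + $$# $$# + $ $$#, which concatenate to the answer.

$$#$$#+$$#$$#+$$$#$$#+$$#$$#+$$$#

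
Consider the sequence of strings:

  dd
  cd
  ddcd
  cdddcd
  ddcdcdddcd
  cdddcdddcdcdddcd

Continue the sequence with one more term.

Each term (from the third on) is the two preceding terms concatenated in order: term 3 = dd·cd = ddcd.
Continuing: ddcdcdddcd · cdddcdddcdcdddcd gives term 7.

ddcdcdddcdcdddcdddcdcdddcd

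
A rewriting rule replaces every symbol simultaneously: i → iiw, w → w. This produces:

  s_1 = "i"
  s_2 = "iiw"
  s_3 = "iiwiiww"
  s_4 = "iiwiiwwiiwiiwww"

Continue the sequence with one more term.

iiwiiwwiiwiiwwwiiwiiwwiiwiiwwww

φ(iiwiiwwiiwiiwww) expands symbol-by-symbol to iiw iiw w iiw iiw w w iiw iiw w iiw iiw w w w; joining the 15 pieces gives the next term.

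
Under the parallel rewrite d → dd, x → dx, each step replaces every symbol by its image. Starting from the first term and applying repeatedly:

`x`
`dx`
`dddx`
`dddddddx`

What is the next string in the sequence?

Expanding dddddddx: d→dd, d→dd, d→dd, d→dd, d→dd, d→dd, d→dd, x→dx. Concatenated: dd dd dd dd dd dd dd dx.

dddddddddddddddx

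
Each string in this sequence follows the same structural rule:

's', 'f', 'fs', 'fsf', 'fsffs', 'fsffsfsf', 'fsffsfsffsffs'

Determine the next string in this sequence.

This is a Fibonacci-style word recurrence s(k) = s(k−1)·s(k−2): e.g. f·s = fs.
Continuing: fsffsfsffsffs · fsffsfsf gives term 8.

fsffsfsffsffsfsffsfsf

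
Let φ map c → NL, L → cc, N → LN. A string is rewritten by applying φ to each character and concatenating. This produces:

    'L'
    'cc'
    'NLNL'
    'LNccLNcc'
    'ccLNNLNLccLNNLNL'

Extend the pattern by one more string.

NLNLccLNLNccLNccNLNLccLNLNccLNcc

Applying the rule to each of the 16 symbols of ccLNNLNLccLNNLNL gives the pieces NL NL cc LN LN cc LN cc NL NL cc LN LN cc LN cc, which concatenate to the answer.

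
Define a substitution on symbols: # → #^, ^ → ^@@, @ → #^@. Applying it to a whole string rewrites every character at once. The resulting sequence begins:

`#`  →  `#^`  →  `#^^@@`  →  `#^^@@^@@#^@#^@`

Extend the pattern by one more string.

φ(#^^@@^@@#^@#^@) expands symbol-by-symbol to #^ ^@@ ^@@ #^@ #^@ ^@@ #^@ #^@ #^ ^@@ #^@ #^ ^@@ #^@; joining the 14 pieces gives the next term.

#^^@@^@@#^@#^@^@@#^@#^@#^^@@#^@#^^@@#^@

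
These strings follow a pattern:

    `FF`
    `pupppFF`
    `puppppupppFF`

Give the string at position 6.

puppppuppppuppppuppppupppFF

The strings grow by a fixed prefix puppp each time.
From puppppupppFF, 3 further steps: puppppupppFF → puppppuppppupppFF → puppppuppppuppppupppFF → (answer).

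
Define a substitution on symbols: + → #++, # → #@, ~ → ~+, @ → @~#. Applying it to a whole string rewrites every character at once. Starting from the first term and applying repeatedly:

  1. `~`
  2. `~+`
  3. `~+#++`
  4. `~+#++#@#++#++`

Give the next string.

Applying the rule to each of the 13 symbols of ~+#++#@#++#++ gives the pieces ~+ #++ #@ #++ #++ #@ @~# #@ #++ #++ #@ #++ #++, which concatenate to the answer.

~+#++#@#++#++#@@~##@#++#++#@#++#++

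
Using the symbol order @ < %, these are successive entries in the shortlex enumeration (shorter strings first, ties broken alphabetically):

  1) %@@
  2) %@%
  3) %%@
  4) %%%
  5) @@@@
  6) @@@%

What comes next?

The successor of @@@% increments the rightmost position that isn't already % and resets every position after it to @.

@@%@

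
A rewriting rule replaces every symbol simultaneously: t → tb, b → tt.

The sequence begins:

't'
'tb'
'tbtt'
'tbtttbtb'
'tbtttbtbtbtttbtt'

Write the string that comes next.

Replace each of the 16 characters of tbtttbtbtbtttbtt in place — tb tt tb tb tb tt tb tt tb tt tb tb tb tt tb tb — and concatenate.

tbtttbtbtbtttbtttbtttbtbtbtttbtb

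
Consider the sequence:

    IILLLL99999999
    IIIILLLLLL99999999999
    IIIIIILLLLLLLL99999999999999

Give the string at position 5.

The n-th term is 2n-2 I's then 2n L's then 3n+2 9's, where the shown terms are n = 2, 3, 4.
For term 5, n = 6, so the run lengths are 10, 12, 20.

IIIIIIIIIILLLLLLLLLLLL99999999999999999999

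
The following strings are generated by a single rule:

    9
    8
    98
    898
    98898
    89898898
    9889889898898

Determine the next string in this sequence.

This is a Fibonacci-style word recurrence s(k) = s(k−2)·s(k−1): e.g. 9·8 = 98.
So term 8 is 89898898·9889889898898.

898988989889889898898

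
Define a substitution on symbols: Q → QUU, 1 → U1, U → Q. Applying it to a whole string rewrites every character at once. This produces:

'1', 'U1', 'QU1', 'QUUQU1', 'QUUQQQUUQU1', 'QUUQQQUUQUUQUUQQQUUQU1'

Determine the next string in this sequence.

QUUQQQUUQUUQUUQQQUUQQQUUQQQUUQUUQUUQQQUUQU1

Replace each of the 22 characters of QUUQQQUUQUUQUUQQQUUQU1 in place — QUU Q Q QUU QUU QUU Q Q QUU Q Q QUU Q Q QUU QUU QUU Q Q QUU Q U1 — and concatenate.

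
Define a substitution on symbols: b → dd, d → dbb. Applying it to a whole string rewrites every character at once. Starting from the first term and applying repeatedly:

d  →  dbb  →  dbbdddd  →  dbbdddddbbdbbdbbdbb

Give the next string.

Rewriting the 19 symbols of dbbdddddbbdbbdbbdbb one by one yields dbb dd dd dbb dbb dbb dbb dbb dd dd dbb dd dd dbb dd dd dbb dd dd; concatenated:

dbbdddddbbdbbdbbdbbdbbdddddbbdddddbbdddddbbdddd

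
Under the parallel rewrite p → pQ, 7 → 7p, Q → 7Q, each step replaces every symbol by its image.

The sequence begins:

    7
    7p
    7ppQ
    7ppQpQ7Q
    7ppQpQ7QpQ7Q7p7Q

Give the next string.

7ppQpQ7QpQ7Q7p7QpQ7Q7p7Q7ppQ7p7Q

φ(7ppQpQ7QpQ7Q7p7Q) expands symbol-by-symbol to 7p pQ pQ 7Q pQ 7Q 7p 7Q pQ 7Q 7p 7Q 7p pQ 7p 7Q; joining the 16 pieces gives the next term.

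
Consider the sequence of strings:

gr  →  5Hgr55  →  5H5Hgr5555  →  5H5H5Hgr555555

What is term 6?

s(k+1) = 5H·s(k)·55, so each term gains 5H as a prefix and 55 as a suffix.
From 5H5H5Hgr555555, 2 further steps: 5H5H5Hgr555555 → 5H5H5H5Hgr55555555 → (answer).

5H5H5H5H5Hgr5555555555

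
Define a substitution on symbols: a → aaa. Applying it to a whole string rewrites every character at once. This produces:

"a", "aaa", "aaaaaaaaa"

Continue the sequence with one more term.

Rewriting each symbol of aaaaaaaaa: a→aaa, a→aaa, a→aaa, a→aaa, a→aaa, a→aaa, a→aaa, a→aaa, a→aaa, which concatenates to aaa aaa aaa aaa aaa aaa aaa aaa aaa.

aaaaaaaaaaaaaaaaaaaaaaaaaaa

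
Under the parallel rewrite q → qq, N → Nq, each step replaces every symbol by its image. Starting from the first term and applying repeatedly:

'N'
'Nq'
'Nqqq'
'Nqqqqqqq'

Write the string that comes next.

Expanding Nqqqqqqq: N→Nq, q→qq, q→qq, q→qq, q→qq, q→qq, q→qq, q→qq. Concatenated: Nq qq qq qq qq qq qq qq.

Nqqqqqqqqqqqqqqq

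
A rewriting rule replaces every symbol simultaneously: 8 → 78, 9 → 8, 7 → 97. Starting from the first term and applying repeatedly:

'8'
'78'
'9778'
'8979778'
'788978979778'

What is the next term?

Rewriting each symbol of 788978979778: 7→97, 8→78, 8→78, 9→8, 7→97, 8→78, 9→8, 7→97, 9→8, 7→97, 7→97, 8→78, which concatenates to 97 78 78 8 97 78 8 97 8 97 97 78.

977878897788978979778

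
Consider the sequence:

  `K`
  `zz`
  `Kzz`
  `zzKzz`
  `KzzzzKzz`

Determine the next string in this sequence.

zzKzzKzzzzKzz

This is a Fibonacci-style word recurrence s(k) = s(k−2)·s(k−1): e.g. K·zz = Kzz.
So term 6 is zzKzz·KzzzzKzz.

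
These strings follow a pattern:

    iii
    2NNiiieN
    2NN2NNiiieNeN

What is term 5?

Every step adds 2NN to the front and eN to the end of the previous string.
From 2NN2NNiiieNeN, 2 further steps: 2NN2NNiiieNeN → 2NN2NN2NNiiieNeNeN → (answer).

2NN2NN2NN2NNiiieNeNeNeN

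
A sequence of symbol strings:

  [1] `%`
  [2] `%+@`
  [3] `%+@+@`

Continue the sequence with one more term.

Every step adds +@ to the end: s(k+1) = s(k)·+@.
Applying this once more to %+@+@:

%+@+@+@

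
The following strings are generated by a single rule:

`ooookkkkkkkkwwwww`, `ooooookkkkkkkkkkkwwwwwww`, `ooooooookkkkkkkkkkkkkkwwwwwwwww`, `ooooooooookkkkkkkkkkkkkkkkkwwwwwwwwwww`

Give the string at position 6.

The n-th term is 2n o's then 3n+2 k's then 2n+1 w's, where the shown terms are n = 2, 3, 4, 5.
Setting n = 7 gives 14, 23, 15 characters in each block.

ooooooooooooookkkkkkkkkkkkkkkkkkkkkkkwwwwwwwwwwwwwww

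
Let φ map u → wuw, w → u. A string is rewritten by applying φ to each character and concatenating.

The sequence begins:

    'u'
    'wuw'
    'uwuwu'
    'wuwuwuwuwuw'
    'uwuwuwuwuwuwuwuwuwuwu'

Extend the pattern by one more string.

Replace each of the 21 characters of uwuwuwuwuwuwuwuwuwuwu in place — wuw u wuw u wuw u wuw u wuw u wuw u wuw u wuw u wuw u wuw u wuw — and concatenate.

wuwuwuwuwuwuwuwuwuwuwuwuwuwuwuwuwuwuwuwuwuw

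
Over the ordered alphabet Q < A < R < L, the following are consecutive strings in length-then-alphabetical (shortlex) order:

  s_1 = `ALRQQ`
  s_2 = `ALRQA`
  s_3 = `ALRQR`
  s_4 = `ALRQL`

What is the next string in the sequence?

ALRAQ

Treat ALRQL as a base-4 numeral over the given alphabet and add one, carrying through any trailing L's.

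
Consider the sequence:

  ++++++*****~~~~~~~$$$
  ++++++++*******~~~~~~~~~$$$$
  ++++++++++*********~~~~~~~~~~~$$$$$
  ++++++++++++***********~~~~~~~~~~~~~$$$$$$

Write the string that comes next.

++++++++++++++*************~~~~~~~~~~~~~~~$$$$$$$

Each string has the form +^{2n} *^{2n-1} ~^{2n+1} $^{n}, where the shown terms are n = 3, 4, 5, 6.
For the next term, n = 7, so the run lengths are 14, 13, 15, 7.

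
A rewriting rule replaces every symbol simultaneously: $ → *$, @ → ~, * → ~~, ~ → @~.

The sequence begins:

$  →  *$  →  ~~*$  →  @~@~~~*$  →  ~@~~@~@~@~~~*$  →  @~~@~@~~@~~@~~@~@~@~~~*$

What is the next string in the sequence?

Rewriting the 24 symbols of @~~@~@~~@~~@~~@~@~@~~~*$ one by one yields ~ @~ @~ ~ @~ ~ @~ @~ ~ @~ @~ ~ @~ @~ ~ @~ ~ @~ ~ @~ @~ @~ ~~ *$; concatenated:

~@~@~~@~~@~@~~@~@~~@~@~~@~~@~~@~@~@~~~*$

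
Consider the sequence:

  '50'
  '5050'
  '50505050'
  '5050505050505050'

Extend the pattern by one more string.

50505050505050505050505050505050

Every step duplicates the string.
So the next term is two copies of 5050505050505050.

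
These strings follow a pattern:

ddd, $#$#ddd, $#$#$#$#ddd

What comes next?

Each term is the previous one with $#$# prepended.
Applying this once more to $#$#$#$#ddd:

$#$#$#$#$#$#ddd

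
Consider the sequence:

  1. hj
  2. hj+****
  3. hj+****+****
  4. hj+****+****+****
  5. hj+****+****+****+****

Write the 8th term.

The strings grow by a fixed suffix +**** each time.
From hj+****+****+****+****, 3 further steps: hj+****+****+****+**** → hj+****+****+****+****+**** → hj+****+****+****+****+****+**** → (answer).

hj+****+****+****+****+****+****+****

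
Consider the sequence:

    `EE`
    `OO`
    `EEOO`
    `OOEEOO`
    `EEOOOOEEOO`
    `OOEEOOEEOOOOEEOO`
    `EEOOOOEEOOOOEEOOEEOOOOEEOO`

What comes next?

This is a Fibonacci-style word recurrence s(k) = s(k−2)·s(k−1): e.g. EE·OO = EEOO.
So term 8 is OOEEOOEEOOOOEEOO·EEOOOOEEOOOOEEOOEEOOOOEEOO.

OOEEOOEEOOOOEEOOEEOOOOEEOOOOEEOOEEOOOOEEOO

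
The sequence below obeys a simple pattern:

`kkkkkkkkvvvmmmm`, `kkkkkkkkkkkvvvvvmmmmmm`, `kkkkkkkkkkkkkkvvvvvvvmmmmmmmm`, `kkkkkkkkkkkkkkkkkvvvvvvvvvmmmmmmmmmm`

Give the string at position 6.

Term n consists of 3n+2 k's, followed by 2n-1 v's, followed by 2n m's, where the shown terms are n = 2, 3, 4, 5.
Setting n = 7 gives 23, 13, 14 characters in each block.

kkkkkkkkkkkkkkkkkkkkkkkvvvvvvvvvvvvvmmmmmmmmmmmmmm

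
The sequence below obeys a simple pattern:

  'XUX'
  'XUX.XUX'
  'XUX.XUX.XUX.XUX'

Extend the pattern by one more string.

Each string is two copies of the previous one joined by '.'.
So the next term is two copies of XUX.XUX.XUX.XUX with '.' between the halves.

XUX.XUX.XUX.XUX.XUX.XUX.XUX.XUX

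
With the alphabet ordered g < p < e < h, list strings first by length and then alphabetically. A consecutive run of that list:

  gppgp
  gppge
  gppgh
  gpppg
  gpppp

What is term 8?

gppeg

Stepping forward 3 times from gpppp: gpppp → gpppe → gppph, then the target.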